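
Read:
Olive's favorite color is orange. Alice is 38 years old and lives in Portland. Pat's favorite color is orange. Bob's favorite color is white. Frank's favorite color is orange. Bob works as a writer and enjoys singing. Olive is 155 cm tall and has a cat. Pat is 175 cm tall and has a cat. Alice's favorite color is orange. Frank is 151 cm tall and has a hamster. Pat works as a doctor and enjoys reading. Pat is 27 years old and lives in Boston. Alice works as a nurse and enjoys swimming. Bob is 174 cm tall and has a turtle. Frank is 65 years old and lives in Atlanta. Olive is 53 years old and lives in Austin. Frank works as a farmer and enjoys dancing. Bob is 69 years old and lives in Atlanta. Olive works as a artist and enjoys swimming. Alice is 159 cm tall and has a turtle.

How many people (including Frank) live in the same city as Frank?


Frank lives in Atlanta. Count = 2

2


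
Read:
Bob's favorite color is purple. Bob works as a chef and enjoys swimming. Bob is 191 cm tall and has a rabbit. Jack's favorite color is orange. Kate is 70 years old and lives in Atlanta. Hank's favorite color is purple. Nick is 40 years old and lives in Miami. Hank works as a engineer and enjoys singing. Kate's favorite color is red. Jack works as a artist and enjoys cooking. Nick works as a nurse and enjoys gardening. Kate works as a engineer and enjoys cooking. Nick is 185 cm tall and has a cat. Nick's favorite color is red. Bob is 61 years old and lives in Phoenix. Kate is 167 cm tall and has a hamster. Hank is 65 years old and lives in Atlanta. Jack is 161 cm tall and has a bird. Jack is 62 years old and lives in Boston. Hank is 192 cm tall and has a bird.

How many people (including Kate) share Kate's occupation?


Kate is a engineer. Count = 2

2


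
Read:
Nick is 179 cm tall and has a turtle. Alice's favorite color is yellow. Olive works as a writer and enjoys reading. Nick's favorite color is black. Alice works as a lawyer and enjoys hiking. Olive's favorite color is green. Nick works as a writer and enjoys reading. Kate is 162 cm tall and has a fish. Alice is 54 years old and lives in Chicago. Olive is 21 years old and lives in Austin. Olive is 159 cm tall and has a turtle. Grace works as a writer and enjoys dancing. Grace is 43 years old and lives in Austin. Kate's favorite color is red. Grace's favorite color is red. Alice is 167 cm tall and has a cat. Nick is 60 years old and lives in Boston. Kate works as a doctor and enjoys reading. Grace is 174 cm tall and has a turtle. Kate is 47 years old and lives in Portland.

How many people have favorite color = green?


Count: 1

1


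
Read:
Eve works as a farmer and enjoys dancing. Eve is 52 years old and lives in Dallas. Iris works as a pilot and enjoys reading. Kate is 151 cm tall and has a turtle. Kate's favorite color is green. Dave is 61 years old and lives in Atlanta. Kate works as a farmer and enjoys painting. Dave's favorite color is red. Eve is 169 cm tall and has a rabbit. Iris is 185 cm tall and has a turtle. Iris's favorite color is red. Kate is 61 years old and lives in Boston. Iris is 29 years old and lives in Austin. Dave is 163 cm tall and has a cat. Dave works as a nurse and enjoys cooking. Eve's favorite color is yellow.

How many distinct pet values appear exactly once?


Unique pet values: 2

2


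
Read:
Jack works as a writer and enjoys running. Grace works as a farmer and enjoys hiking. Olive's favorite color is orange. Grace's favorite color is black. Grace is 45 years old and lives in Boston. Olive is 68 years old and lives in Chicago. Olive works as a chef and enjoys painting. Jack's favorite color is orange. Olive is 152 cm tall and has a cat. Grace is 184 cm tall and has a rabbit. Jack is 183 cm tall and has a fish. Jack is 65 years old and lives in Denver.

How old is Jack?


Jack is 65 years old

65


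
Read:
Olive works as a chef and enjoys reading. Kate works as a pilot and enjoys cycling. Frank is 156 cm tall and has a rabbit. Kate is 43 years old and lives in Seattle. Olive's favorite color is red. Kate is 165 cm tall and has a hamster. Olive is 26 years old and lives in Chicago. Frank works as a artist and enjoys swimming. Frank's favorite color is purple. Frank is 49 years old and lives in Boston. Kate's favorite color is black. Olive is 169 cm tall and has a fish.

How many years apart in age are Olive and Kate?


26 vs 43, diff = 17

17


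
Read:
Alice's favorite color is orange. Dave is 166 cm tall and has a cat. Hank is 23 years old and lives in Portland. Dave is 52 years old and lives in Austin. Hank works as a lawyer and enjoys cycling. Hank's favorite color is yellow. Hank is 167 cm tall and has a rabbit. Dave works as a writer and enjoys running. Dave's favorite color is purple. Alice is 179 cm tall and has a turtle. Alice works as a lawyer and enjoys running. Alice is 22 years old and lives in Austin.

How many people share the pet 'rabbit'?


Count: 1

1


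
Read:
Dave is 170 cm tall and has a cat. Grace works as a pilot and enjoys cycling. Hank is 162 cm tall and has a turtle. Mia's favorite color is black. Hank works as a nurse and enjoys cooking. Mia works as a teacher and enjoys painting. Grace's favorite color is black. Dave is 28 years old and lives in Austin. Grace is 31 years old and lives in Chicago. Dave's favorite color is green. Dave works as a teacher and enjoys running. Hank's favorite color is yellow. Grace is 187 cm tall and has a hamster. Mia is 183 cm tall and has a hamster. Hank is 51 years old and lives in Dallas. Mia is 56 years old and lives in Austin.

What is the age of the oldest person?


Oldest: Mia at 56

56


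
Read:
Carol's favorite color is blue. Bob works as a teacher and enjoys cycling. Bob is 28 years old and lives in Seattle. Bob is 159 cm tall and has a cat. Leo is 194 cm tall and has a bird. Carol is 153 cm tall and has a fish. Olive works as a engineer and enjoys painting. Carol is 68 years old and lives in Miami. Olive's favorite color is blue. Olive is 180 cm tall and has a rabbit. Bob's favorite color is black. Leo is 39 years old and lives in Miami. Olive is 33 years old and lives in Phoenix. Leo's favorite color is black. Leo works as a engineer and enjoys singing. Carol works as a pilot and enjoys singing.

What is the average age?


Sum=168, n=4, avg=42

42


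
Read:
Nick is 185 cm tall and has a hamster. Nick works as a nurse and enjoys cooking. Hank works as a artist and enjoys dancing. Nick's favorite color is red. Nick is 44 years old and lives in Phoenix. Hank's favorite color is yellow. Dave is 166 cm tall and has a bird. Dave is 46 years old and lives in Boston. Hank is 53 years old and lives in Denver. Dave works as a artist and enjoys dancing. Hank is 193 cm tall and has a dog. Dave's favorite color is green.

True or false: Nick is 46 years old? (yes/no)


Nick is actually 44. no

no


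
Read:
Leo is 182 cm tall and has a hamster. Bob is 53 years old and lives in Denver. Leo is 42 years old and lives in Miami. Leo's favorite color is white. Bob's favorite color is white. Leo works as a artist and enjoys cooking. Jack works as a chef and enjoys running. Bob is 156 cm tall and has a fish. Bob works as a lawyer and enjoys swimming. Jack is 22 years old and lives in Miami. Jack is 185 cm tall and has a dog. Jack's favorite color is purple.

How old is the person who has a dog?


Person with dog is Jack, age 22

22


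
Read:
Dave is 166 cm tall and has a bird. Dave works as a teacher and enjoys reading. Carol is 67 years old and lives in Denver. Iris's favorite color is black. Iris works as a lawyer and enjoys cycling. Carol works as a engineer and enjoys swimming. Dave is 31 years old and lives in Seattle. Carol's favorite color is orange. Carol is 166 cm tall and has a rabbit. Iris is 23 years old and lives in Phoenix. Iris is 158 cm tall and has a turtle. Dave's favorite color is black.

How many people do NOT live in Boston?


Not in Boston: 3

3


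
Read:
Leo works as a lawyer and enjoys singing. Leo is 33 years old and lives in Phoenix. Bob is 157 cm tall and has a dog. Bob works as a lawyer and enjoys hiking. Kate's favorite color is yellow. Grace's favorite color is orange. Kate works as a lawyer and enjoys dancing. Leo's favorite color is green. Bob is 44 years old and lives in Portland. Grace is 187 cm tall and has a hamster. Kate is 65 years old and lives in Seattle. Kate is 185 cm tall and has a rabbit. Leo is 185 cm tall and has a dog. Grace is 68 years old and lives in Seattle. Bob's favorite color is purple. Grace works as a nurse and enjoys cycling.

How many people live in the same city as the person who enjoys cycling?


Person with hobby cycling is Grace, city Seattle. Count = 2

2


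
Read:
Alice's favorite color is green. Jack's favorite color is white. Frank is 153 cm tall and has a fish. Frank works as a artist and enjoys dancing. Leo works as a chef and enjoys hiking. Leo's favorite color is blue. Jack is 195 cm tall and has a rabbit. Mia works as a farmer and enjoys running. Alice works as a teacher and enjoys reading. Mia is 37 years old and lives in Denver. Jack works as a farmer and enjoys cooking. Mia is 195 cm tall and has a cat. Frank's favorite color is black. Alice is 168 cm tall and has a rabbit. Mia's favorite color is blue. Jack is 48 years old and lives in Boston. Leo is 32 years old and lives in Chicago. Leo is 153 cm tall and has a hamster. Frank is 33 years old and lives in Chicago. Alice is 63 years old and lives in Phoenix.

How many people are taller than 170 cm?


Taller than 170: 2

2


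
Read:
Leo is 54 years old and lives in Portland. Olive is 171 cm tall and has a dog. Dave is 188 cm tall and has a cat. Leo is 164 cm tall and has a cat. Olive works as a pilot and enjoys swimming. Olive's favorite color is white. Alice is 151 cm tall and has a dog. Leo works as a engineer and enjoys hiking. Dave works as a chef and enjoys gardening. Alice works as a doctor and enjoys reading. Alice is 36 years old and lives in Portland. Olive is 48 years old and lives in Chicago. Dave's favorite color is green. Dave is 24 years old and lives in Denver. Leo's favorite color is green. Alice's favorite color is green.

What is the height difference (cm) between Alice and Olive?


|151 - 171| = 20

20


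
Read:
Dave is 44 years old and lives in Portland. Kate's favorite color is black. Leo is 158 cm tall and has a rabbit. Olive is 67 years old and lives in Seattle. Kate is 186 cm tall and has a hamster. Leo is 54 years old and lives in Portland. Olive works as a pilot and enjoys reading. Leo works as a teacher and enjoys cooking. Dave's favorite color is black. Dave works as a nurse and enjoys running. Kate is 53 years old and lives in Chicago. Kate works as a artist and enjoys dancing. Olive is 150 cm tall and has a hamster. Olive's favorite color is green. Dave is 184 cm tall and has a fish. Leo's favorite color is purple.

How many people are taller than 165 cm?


Taller than 165: 2

2


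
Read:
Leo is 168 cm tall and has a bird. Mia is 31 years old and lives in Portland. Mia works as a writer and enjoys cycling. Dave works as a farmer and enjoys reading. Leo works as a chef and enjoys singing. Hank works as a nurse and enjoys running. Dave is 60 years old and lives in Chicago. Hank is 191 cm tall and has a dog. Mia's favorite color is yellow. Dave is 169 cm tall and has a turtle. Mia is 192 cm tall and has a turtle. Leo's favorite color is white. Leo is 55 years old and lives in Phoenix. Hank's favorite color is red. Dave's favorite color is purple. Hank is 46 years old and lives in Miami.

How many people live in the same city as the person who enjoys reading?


Person with hobby reading is Dave, city Chicago. Count = 1

1


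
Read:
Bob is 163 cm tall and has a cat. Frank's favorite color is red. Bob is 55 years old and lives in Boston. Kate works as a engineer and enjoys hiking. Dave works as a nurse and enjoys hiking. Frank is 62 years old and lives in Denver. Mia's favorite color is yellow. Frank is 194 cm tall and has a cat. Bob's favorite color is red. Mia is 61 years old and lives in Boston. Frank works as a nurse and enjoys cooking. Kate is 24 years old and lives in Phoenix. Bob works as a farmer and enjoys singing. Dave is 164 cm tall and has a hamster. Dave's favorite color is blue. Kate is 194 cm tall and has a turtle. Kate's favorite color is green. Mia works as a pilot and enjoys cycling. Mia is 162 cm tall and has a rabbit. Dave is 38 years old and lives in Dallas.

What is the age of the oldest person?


Oldest: Frank at 62

62


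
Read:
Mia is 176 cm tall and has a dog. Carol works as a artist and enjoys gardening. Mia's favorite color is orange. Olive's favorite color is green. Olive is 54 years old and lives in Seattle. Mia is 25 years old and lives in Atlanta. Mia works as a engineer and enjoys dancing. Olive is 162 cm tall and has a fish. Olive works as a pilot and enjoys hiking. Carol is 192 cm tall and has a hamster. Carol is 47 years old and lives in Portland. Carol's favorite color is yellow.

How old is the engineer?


The engineer is Mia, age 25

25


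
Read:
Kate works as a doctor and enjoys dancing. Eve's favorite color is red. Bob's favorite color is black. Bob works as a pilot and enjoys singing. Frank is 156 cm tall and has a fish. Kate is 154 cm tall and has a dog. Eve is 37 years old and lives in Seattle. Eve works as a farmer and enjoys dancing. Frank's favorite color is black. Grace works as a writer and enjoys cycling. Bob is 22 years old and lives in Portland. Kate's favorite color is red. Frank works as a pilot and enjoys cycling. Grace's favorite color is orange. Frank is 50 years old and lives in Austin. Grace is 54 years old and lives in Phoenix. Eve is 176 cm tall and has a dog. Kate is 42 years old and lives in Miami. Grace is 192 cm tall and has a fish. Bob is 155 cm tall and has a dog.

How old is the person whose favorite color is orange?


Person with favorite color=orange is Grace, age 54

54


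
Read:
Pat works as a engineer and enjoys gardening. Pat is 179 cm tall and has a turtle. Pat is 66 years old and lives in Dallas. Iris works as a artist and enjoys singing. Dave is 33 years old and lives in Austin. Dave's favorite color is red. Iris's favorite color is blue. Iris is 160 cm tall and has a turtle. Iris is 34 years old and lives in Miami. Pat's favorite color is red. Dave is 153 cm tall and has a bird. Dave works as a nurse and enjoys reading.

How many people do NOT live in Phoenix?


Not in Phoenix: 3

3


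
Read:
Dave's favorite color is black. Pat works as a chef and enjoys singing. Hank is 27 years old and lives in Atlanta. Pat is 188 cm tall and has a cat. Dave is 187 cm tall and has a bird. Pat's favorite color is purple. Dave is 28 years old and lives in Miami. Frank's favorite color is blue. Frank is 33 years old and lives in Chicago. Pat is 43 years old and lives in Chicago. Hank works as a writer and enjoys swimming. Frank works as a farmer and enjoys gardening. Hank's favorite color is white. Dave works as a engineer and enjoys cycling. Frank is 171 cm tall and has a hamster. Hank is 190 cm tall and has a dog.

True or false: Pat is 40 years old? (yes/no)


Pat is actually 43. no

no


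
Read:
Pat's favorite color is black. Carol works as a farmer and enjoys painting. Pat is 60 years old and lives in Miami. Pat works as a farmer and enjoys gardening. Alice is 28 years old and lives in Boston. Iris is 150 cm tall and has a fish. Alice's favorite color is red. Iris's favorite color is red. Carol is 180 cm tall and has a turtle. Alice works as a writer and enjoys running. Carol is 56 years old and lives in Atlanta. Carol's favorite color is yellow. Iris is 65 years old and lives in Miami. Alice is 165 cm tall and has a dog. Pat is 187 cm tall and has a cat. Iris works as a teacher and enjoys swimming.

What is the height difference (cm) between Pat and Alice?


|187 - 165| = 22

22


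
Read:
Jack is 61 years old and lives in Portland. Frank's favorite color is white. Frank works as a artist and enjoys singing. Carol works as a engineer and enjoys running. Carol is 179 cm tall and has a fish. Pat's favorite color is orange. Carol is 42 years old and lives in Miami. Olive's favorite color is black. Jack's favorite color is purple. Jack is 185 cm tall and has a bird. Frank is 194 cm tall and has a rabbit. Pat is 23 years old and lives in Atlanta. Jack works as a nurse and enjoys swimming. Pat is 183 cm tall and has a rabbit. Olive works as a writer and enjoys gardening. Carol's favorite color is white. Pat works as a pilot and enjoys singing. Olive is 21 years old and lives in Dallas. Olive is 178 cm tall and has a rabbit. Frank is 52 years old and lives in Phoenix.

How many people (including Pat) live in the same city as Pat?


Pat lives in Atlanta. Count = 1

1


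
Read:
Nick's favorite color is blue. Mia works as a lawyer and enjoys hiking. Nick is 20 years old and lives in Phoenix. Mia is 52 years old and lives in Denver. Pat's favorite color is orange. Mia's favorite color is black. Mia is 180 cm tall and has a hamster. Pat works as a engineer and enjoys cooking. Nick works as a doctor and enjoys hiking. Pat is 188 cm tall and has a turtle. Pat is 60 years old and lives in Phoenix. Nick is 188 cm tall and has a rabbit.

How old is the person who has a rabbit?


Person with rabbit is Nick, age 20

20


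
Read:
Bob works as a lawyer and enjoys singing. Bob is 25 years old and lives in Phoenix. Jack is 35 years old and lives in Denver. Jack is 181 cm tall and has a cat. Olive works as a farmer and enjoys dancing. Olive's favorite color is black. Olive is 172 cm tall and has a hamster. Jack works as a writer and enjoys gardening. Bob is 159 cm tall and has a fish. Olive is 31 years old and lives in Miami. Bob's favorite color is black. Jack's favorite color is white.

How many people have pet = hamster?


Count: 1

1


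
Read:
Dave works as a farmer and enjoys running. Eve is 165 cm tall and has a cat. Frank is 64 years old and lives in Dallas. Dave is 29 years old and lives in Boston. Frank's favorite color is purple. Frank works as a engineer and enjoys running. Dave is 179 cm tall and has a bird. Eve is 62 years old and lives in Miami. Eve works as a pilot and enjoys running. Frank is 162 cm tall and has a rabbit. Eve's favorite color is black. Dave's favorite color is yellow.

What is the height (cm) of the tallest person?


Tallest: Dave at 179 cm

179


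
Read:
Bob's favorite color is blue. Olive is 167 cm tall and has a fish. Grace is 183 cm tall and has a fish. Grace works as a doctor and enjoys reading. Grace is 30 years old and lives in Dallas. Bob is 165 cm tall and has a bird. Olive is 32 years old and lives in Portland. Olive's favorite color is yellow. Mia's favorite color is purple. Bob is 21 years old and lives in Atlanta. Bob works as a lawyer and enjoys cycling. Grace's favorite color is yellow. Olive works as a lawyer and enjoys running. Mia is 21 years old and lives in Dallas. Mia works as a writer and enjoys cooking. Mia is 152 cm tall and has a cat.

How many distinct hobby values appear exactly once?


Unique hobby values: 4

4


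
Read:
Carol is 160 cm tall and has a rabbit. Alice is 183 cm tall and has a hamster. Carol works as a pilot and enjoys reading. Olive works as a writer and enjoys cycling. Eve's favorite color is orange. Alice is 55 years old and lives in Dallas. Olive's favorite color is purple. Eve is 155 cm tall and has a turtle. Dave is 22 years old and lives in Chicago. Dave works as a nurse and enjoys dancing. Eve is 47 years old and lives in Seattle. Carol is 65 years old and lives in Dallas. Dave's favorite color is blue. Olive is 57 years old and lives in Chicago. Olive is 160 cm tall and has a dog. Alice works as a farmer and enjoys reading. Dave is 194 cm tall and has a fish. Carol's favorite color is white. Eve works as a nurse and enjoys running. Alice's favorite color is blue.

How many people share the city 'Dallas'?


Count: 2

2


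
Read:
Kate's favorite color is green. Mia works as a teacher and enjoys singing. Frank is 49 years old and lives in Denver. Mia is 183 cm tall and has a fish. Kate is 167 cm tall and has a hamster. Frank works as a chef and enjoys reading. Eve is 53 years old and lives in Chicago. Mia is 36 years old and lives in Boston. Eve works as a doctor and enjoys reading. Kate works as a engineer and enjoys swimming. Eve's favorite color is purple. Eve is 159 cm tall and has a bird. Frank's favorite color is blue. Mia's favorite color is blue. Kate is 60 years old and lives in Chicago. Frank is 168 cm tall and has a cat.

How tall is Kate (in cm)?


Kate is 167 cm tall

167


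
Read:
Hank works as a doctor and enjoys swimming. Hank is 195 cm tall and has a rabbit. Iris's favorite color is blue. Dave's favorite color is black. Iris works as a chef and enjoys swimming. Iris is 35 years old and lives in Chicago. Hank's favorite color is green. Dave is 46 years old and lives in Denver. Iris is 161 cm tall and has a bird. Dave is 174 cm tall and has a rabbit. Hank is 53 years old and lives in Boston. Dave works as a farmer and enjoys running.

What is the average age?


Sum=134, n=3, avg=44.67

44.67


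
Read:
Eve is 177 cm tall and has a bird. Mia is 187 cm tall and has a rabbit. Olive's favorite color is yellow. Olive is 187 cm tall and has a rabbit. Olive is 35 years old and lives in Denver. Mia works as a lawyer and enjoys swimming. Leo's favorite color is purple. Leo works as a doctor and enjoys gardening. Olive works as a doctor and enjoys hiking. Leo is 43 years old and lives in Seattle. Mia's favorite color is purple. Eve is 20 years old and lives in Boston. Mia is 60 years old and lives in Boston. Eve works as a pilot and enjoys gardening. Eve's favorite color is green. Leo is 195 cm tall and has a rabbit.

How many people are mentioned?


People: Mia, Leo, Eve, Olive. Count = 4

4


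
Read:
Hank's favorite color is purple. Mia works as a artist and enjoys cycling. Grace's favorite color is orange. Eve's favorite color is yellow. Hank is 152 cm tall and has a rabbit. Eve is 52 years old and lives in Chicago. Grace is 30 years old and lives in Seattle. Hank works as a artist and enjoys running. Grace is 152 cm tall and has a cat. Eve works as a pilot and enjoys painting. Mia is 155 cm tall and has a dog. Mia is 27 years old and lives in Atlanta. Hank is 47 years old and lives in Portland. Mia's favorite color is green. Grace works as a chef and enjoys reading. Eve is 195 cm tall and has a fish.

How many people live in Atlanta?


Count in Atlanta: 1

1


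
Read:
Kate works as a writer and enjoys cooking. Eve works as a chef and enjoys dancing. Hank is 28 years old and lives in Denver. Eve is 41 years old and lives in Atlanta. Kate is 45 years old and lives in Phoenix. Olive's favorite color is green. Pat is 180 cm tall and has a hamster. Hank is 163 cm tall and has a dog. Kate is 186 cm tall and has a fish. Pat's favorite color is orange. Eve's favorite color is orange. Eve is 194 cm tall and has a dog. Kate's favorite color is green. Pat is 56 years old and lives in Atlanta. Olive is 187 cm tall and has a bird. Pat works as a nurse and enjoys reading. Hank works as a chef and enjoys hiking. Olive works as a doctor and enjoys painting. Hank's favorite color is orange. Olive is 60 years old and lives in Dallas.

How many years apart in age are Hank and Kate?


28 vs 45, diff = 17

17


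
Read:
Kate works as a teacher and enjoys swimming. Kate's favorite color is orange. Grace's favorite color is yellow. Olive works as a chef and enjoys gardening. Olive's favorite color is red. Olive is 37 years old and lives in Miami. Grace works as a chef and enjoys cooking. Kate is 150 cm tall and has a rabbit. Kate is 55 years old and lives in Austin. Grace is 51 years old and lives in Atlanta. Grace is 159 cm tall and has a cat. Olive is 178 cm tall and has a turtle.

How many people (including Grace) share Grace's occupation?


Grace is a chef. Count = 2

2


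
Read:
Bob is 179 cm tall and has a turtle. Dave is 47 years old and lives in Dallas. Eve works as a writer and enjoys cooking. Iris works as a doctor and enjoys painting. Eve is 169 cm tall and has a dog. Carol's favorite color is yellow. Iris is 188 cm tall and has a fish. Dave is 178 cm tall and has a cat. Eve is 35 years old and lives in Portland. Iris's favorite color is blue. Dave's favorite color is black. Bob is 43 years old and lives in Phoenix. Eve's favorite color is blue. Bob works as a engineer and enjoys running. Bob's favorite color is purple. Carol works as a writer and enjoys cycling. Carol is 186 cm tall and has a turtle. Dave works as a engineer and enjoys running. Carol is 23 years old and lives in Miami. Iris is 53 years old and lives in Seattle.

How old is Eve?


Eve is 35 years old

35


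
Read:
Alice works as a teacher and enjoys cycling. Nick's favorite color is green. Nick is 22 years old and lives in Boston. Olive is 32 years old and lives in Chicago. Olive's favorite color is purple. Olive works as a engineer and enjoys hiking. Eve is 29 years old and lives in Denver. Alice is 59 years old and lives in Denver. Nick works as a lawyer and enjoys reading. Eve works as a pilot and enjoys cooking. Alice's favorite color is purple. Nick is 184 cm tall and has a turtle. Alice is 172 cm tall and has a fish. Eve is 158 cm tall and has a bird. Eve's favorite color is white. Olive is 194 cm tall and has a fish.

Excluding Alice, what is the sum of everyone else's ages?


Sum (excluding Alice): 83

83


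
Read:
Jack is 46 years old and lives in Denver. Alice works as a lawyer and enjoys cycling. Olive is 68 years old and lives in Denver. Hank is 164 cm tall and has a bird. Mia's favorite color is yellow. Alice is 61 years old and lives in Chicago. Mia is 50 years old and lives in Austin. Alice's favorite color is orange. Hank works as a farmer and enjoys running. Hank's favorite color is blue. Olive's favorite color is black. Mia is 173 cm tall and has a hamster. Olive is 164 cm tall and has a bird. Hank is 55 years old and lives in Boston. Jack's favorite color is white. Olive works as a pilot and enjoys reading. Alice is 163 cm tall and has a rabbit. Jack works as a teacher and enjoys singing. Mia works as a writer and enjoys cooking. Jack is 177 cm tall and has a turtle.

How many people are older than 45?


Filter: 5

5


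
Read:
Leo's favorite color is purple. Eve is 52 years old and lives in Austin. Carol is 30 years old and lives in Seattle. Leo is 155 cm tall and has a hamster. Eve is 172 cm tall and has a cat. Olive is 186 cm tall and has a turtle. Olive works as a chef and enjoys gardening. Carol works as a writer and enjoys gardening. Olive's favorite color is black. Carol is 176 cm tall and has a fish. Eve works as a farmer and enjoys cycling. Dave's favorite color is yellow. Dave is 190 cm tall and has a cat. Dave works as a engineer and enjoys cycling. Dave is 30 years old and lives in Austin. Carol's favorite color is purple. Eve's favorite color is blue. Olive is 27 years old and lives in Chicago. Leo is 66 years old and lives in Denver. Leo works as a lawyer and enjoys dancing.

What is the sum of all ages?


30+30+52+27+66 = 205

205


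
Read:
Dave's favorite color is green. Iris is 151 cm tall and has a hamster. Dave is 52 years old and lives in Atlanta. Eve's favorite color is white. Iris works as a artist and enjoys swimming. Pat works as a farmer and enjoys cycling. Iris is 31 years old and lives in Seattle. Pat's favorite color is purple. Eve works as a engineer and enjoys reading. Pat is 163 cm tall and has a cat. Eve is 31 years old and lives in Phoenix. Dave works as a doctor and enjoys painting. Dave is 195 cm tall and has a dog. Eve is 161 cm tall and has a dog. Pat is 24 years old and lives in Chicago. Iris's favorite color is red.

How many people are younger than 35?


Filter: 3

3


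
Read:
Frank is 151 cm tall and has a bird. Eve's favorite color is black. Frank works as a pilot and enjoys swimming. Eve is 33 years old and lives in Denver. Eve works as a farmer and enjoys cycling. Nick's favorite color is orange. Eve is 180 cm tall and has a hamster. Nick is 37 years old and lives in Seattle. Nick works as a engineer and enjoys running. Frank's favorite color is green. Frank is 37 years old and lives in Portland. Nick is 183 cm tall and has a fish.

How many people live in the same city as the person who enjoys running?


Person with hobby running is Nick, city Seattle. Count = 1

1


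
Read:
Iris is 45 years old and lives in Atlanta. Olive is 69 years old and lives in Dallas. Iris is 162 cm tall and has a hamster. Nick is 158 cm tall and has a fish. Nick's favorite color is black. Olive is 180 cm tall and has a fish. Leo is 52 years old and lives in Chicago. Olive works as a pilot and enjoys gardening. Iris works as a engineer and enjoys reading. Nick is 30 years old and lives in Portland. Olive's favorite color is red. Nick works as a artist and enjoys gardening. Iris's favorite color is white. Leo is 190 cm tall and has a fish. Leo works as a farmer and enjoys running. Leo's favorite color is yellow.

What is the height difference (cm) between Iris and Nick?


|162 - 158| = 4

4


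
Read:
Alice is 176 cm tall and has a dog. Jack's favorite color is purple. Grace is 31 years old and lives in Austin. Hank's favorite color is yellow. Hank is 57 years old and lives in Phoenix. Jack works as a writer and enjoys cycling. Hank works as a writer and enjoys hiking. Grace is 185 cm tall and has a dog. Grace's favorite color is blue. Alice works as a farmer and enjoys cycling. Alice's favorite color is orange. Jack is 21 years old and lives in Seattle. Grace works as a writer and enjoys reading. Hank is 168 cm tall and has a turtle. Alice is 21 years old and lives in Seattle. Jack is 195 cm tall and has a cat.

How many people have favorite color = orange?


Count: 1

1


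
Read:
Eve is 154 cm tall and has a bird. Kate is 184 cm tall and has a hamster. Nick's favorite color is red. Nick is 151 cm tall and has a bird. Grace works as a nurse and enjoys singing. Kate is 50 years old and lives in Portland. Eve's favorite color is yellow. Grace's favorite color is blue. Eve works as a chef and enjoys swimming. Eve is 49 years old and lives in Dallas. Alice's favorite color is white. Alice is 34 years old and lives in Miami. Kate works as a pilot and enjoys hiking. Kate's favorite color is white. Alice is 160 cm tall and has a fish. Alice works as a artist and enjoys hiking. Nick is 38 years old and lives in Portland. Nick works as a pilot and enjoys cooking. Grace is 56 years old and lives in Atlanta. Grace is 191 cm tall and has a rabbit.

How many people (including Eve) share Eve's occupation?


Eve is a chef. Count = 1

1


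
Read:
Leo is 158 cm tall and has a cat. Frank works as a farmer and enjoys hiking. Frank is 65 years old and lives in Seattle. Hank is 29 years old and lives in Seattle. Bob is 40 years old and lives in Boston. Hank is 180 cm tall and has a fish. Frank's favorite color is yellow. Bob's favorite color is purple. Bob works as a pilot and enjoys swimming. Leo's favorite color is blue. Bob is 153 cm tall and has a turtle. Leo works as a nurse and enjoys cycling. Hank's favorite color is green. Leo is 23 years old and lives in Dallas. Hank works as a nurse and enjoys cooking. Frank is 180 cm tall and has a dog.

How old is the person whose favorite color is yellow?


Person with favorite color=yellow is Frank, age 65

65


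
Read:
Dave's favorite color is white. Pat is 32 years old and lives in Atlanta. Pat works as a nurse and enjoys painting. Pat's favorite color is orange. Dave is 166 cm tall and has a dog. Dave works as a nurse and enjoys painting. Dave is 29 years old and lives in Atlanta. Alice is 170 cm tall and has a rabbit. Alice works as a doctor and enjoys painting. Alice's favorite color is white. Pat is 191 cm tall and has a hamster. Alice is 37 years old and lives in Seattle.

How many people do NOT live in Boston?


Not in Boston: 3

3


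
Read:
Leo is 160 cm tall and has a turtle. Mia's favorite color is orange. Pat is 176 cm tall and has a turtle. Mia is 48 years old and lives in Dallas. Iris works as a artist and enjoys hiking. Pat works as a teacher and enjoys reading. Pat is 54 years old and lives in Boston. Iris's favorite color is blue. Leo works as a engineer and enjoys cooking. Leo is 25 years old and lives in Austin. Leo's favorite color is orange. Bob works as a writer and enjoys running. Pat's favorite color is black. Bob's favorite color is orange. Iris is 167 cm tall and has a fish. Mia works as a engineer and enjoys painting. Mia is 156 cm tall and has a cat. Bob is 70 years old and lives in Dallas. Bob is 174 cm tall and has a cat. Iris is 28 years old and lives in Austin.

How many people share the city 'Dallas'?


Count: 2

2


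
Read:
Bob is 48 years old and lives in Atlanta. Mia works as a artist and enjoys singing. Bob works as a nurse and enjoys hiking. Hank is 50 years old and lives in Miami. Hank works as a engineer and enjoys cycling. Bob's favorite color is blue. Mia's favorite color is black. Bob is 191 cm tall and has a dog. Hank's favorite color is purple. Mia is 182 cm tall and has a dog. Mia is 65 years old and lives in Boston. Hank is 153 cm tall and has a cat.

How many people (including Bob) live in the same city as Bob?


Bob lives in Atlanta. Count = 1

1


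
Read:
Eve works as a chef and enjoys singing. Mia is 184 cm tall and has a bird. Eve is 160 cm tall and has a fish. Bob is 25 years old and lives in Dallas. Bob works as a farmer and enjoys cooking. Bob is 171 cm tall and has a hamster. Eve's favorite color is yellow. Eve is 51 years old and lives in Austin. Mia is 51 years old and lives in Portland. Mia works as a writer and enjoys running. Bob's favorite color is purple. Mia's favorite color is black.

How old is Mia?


Mia is 51 years old

51


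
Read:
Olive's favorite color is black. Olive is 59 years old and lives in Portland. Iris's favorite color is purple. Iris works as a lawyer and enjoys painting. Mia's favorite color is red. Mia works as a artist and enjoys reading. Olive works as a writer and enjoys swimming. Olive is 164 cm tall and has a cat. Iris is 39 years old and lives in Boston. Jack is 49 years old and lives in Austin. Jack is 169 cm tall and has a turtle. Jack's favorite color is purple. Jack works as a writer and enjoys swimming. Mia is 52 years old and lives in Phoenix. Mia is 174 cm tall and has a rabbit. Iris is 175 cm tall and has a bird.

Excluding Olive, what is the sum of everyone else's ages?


Sum (excluding Olive): 140

140


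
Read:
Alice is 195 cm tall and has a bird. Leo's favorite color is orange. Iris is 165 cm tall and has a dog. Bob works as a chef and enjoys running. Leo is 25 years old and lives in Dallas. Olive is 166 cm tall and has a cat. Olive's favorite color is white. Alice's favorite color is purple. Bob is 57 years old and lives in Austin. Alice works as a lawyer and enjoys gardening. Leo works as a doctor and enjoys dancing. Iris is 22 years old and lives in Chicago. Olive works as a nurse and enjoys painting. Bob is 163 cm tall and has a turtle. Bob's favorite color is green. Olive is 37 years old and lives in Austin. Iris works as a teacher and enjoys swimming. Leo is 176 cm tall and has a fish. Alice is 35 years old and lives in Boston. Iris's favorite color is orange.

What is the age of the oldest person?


Oldest: Bob at 57

57


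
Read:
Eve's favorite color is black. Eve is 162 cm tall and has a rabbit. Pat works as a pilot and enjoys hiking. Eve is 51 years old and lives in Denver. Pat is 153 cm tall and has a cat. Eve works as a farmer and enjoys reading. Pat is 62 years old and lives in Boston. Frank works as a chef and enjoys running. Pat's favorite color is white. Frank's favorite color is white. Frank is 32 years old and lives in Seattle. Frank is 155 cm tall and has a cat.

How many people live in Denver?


Count in Denver: 1

1


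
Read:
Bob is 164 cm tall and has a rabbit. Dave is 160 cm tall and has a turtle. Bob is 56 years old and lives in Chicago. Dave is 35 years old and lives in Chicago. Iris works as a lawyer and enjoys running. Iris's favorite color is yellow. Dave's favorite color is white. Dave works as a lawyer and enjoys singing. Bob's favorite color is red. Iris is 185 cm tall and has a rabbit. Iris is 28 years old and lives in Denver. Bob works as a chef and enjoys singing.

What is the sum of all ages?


35+56+28 = 119

119


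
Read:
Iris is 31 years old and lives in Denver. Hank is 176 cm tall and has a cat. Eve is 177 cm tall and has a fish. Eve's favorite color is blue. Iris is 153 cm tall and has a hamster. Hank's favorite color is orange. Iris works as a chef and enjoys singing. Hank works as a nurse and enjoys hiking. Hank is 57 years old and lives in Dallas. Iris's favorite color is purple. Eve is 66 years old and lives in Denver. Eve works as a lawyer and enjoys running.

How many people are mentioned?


People: Eve, Hank, Iris. Count = 3

3


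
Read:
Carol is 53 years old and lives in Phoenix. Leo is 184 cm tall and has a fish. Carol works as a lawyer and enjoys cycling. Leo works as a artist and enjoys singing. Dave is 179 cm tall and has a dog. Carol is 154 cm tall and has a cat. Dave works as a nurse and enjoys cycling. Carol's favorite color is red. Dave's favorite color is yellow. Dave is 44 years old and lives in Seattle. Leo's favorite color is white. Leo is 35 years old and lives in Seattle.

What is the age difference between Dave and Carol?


|44 - 53| = 9

9


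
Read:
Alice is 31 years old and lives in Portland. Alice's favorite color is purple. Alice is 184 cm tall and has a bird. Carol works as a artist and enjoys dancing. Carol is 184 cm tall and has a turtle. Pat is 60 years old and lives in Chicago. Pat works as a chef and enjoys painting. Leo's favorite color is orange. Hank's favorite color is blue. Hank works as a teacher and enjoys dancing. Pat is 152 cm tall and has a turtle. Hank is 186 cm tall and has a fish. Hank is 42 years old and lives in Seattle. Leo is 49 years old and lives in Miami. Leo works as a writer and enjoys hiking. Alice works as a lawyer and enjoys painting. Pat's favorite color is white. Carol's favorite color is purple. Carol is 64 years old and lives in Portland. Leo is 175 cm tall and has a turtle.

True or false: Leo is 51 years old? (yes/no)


Leo is actually 49. no

no


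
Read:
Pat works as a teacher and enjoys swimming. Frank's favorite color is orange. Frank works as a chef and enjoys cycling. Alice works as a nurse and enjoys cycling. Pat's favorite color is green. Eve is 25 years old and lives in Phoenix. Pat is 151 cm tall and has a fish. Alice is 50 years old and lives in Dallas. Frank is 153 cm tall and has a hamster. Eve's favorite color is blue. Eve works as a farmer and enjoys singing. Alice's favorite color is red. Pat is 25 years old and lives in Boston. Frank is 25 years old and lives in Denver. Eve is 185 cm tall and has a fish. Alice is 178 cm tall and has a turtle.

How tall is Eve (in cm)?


Eve is 185 cm tall

185


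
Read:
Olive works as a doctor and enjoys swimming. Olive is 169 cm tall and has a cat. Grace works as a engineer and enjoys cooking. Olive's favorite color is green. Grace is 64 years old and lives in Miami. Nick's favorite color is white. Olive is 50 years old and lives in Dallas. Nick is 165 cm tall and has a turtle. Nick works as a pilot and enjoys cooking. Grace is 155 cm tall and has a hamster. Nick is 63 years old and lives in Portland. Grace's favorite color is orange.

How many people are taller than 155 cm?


Taller than 155: 2

2


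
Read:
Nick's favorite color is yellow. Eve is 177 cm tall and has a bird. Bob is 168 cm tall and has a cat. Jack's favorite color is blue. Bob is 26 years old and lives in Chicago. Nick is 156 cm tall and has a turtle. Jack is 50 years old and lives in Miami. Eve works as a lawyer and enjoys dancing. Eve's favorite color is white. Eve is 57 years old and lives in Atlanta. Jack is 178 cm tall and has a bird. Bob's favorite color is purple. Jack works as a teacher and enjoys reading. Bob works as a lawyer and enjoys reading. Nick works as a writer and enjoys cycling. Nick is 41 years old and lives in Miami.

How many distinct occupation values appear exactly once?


Unique occupation values: 2

2
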